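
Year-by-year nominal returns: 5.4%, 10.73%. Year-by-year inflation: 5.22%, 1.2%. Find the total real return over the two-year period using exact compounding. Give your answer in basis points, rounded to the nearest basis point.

Compound the nominal returns: 1.0540 × 1.1073 = 1.167094.
Compound inflation: 1.0522 × 1.0120 = 1.064826.
Deflate: 1.167094 / 1.064826 = 1.096042.
Total real return = 1.096042 − 1 → 960 basis points.

960 basis points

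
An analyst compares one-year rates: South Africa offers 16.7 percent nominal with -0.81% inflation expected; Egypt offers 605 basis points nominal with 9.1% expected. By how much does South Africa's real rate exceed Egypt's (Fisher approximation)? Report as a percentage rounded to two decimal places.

20.56%

South Africa: 16.7% − (-0.81%) = 17.510%
Egypt: 6.05% − 9.1% = -3.050%
Differential = 20.560% → 20.56%.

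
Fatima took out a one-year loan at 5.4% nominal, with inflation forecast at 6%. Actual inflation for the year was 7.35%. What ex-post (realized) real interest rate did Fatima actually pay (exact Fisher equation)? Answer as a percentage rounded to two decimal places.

Ex-post: (1 + 0.0540)/(1 + 0.0735) − 1 = -1.8165%
So the realized real rate is -1.82%.

-1.82%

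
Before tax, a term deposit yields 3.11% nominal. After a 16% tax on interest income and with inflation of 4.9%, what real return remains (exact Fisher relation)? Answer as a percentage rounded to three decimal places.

After-tax nominal return = 3.11% × (1 − 0.16) = 2.6124%.
1 + r = 1.026124 / 1.04900 = 0.978193
After-tax real rate = 0.978193 − 1 → -2.181%.

-2.181%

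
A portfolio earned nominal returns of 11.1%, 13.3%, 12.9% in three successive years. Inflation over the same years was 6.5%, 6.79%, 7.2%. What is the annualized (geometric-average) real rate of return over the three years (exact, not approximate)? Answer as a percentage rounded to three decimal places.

Compound the nominal returns: 1.1110 × 1.1330 × 1.1290 = 1.42114343.
Compound inflation: 1.0650 × 1.0679 × 1.0720 = 1.21920007.
Deflate: 1.42114343 / 1.21920007 = 1.16563594.
Annualized real rate = 1.16563594^(1/3) − 1 = 5.2416% → 5.242%.

5.242%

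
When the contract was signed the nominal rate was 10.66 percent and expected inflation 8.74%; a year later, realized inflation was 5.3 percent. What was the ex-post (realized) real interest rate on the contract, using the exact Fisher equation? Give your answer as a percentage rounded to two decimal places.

Ex-post: (1 + 0.1066)/(1 + 0.0530) − 1 = 5.0902%
So the realized real rate is 5.09%.

5.09%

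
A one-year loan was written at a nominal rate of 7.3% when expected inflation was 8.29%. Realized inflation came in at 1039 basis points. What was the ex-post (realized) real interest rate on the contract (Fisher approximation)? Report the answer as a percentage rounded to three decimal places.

Ex-post: 7.3% − 10.39% = -3.090%
So the realized real rate is -3.090%.

-3.090%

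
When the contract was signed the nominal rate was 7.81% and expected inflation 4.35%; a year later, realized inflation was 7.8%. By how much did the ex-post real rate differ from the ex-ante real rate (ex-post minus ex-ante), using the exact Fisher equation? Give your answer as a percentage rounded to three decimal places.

Ex-ante: (1 + 0.0781)/(1 + 0.0435) − 1 = 3.31576%
Ex-post: (1 + 0.0781)/(1 + 0.0780) − 1 = 0.00928%
Difference (ex-post − ex-ante) = -3.30649% → -3.306%.

-3.306%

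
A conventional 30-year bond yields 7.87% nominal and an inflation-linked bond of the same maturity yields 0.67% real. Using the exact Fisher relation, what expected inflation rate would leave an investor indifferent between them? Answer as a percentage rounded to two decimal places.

(1 + π) = (1 + i)/(1 + r) = 1.07870 / 1.00670 = 1.071521
Break-even inflation = 1.071521 − 1 → 7.15%.

7.15%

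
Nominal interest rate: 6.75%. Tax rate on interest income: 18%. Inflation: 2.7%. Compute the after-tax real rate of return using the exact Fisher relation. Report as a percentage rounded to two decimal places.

2.76%

After-tax nominal return = 6.75% × (1 − 0.18) = 5.5350%.
1 + r = 1.05535 / 1.02700 = 1.027605
After-tax real rate = 1.027605 − 1 → 2.76%.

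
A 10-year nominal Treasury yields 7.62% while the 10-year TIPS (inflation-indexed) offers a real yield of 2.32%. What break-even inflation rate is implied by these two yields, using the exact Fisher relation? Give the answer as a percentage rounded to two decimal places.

5.18%

(1 + π) = (1 + i)/(1 + r) = 1.07620 / 1.02320 = 1.051798
Break-even inflation = 1.051798 − 1 → 5.18%.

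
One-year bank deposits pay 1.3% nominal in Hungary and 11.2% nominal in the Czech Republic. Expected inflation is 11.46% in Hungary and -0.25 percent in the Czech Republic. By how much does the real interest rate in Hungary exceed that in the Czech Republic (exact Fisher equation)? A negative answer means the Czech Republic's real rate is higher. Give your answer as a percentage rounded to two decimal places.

-20.59%

Hungary: (1 + 0.0130)/(1 + 0.1146) − 1 = -9.1154%
The Czech Republic: (1 + 0.1120)/(1 − 0.0025) − 1 = 11.4787%
Differential = -9.1154% − 11.4787% = -20.5941% → -20.59%.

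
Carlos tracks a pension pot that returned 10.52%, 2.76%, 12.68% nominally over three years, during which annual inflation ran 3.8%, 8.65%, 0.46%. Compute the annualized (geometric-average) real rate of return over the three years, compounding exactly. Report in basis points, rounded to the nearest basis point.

414 basis points

Compound the nominal returns: 1.1052 × 1.0276 × 1.1268 = 1.27971073.
Compound inflation: 1.0380 × 1.0865 × 1.0046 = 1.13297482.
Deflate: 1.27971073 / 1.13297482 = 1.12951383.
Annualized real rate = 1.12951383^(1/3) − 1 = 4.1431% → 414 basis points.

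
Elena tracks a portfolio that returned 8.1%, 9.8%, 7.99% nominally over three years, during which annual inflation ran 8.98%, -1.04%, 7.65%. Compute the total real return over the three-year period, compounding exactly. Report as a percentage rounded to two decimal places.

10.41%

Nominal growth factor = 1.0810 × 1.0980 × 1.0799 = 1.281774
Price-level growth factor = 1.0898 × 0.9896 × 1.0765 = 1.160969
Real growth factor = 1.281774 / 1.160969 = 1.104056
Total real return = 1.104056 − 1 → 10.41%.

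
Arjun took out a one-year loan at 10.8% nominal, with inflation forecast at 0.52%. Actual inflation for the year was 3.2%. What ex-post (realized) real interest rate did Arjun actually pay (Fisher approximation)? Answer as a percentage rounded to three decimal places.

7.600%

Ex-post: 10.8% − 3.2% = 7.600%
So the realized real rate is 7.600%.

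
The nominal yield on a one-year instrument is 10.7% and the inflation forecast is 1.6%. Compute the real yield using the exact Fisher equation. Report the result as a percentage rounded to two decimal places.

By the Fisher identity, 1 + r = (1 + i)/(1 + π).
1 + r = 1.10700 / 1.01600 = 1.089567
r = 1.089567 − 1 = 8.9567%, i.e. 8.96%.

8.96%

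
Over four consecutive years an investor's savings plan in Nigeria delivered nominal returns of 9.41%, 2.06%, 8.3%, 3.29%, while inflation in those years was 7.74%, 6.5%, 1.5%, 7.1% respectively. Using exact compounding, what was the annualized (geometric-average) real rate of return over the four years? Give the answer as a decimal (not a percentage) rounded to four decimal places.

Compound the nominal returns: 1.0941 × 1.0206 × 1.0830 × 1.0329 = 1.24910606.
Compound inflation: 1.0774 × 1.0650 × 1.0150 × 1.0710 = 1.24733208.
Deflate: 1.24910606 / 1.24733208 = 1.00142222.
Annualized real rate = 1.00142222^(1/4) − 1 = 0.0355% → 0.0004.

0.0004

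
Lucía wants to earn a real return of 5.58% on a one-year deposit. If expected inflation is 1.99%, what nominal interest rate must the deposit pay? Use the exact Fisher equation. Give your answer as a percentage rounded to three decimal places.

7.681%

(1 + i) = (1 + r)(1 + π) = 1.05580 × 1.01990 = 1.07681042
i = 1.07681042 − 1, so the required nominal rate is 7.681%.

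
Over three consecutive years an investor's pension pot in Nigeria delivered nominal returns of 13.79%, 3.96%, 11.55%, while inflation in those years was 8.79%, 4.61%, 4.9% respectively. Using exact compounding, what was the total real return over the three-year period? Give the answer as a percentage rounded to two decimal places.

Nominal growth factor = 1.1379 × 1.0396 × 1.1155 = 1.319593
Price-level growth factor = 1.0879 × 1.0461 × 1.0490 = 1.193817
Real growth factor = 1.319593 / 1.193817 = 1.105356
Total real return = 1.105356 − 1 → 10.54%.

10.54%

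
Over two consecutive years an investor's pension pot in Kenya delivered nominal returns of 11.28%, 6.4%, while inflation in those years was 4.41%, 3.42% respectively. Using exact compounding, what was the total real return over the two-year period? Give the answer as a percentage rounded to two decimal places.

9.65%

Compound the nominal returns: 1.1128 × 1.0640 = 1.184019.
Compound inflation: 1.0441 × 1.0342 = 1.079808.
Deflate: 1.184019 / 1.079808 = 1.096509.
Total real return = 1.096509 − 1 → 9.65%.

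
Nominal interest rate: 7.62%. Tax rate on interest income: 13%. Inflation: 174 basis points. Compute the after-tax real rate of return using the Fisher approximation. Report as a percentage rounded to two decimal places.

After-tax nominal return = 7.62% × (1 − 0.13) = 6.6294%.
r ≈ 6.6294% − 1.74% → 4.89%.

4.89%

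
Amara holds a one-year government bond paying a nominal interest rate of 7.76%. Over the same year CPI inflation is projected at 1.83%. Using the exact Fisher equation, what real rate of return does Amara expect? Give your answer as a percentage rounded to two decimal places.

By the Fisher equation, 1 + r = (1 + i)/(1 + π).
1 + r = 1.07760 / 1.01830 = 1.058234
r = 1.058234 − 1 = 5.8234%, i.e. 5.82%.

5.82%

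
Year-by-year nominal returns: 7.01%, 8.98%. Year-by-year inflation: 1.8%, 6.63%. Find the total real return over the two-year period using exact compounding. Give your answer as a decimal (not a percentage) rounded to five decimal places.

Nominal growth factor = 1.0701 × 1.0898 = 1.166195
Price-level growth factor = 1.0180 × 1.0663 = 1.085493
Real growth factor = 1.166195 / 1.085493 = 1.074346
Total real return = 1.074346 − 1 → 0.07435.

0.07435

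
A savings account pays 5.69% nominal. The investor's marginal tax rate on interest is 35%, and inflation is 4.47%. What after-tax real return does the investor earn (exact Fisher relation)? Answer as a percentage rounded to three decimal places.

After-tax nominal return = 5.69% × (1 − 0.35) = 3.6985%.
1 + r = 1.036985 / 1.04470 = 0.9926151
After-tax real rate = 0.9926151 − 1 → -0.738%.

-0.738%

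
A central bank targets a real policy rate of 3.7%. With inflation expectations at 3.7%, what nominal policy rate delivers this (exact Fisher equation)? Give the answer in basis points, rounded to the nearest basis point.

754 basis points

(1 + i) = (1 + r)(1 + π) = 1.03700 × 1.03700 = 1.075369
i = 1.075369 − 1, so the required nominal rate is 754 basis points.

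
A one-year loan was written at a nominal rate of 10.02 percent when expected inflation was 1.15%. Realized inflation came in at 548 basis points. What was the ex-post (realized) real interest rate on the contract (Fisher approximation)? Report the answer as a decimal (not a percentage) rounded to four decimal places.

0.0454

Ex-post: 10.02% − 5.48% = 4.540%
So the realized real rate is 0.0454.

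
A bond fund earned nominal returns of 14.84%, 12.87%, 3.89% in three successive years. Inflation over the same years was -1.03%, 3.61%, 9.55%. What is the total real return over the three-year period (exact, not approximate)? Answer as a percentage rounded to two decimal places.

Compound the nominal returns: 1.1484 × 1.1287 × 1.0389 = 1.346621.
Compound inflation: 0.9897 × 1.0361 × 1.0955 = 1.123357.
Deflate: 1.346621 / 1.123357 = 1.198748.
Total real return = 1.198748 − 1 → 19.87%.

19.87%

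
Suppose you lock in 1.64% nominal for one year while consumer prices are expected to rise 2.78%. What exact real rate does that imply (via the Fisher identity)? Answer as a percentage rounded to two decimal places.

By the Fisher identity, 1 + r = (1 + i)/(1 + π).
1 + r = 1.01640 / 1.02780 = 0.988908
r = 0.988908 − 1 = -1.1092%, i.e. -1.11%.

-1.11%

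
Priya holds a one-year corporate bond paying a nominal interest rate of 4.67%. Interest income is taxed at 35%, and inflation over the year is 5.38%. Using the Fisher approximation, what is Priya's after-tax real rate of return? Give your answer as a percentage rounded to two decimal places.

-2.34%

After-tax nominal return = 4.67% × (1 − 0.35) = 3.0355%.
r ≈ 3.0355% − 5.38% → -2.34%.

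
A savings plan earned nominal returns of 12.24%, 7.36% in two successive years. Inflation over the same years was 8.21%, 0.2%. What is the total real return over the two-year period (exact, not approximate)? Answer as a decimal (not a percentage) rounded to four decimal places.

0.1114

Nominal growth factor = 1.1224 × 1.0736 = 1.205009
Price-level growth factor = 1.0821 × 1.0020 = 1.084264
Real growth factor = 1.205009 / 1.084264 = 1.111361
Total real return = 1.111361 − 1 → 0.1114.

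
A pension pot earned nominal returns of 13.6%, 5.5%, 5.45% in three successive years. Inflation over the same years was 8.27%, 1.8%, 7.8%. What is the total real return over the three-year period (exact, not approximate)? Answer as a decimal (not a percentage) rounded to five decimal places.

0.06366

Nominal growth factor = 1.1360 × 1.0550 × 1.0545 = 1.263797
Price-level growth factor = 1.0827 × 1.0180 × 1.0780 = 1.188159
Real growth factor = 1.263797 / 1.188159 = 1.063660
Total real return = 1.063660 − 1 → 0.06366.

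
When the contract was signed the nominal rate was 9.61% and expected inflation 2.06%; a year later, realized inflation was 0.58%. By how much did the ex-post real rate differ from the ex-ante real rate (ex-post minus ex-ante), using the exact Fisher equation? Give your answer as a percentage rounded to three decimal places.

Ex-ante: (1 + 0.0961)/(1 + 0.0206) − 1 = 7.3976%
Ex-post: (1 + 0.0961)/(1 + 0.0058) − 1 = 8.9779%
Difference (ex-post − ex-ante) = 1.5803% → 1.580%.

1.580%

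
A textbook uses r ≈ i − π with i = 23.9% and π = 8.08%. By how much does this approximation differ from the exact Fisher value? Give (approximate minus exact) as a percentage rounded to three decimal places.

1.183%

Approximate: r ≈ 23.900% − 8.080% = 15.8200%
Exact: (1 + 0.2390)/(1 + 0.0808) − 1 = 14.6373%
Error = 15.8200% − 14.6373% = 1.1827% → 1.183%.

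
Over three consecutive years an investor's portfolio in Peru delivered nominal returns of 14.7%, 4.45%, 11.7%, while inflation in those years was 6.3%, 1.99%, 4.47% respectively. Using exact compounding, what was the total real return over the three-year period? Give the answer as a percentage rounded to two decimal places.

18.15%

Nominal growth factor = 1.1470 × 1.0445 × 1.1170 = 1.338212
Price-level growth factor = 1.0630 × 1.0199 × 1.0447 = 1.132615
Real growth factor = 1.338212 / 1.132615 = 1.181524
Total real return = 1.181524 − 1 → 18.15%.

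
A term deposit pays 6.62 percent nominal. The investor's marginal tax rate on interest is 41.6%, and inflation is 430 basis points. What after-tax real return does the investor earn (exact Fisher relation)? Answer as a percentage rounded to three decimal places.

-0.416%

After-tax nominal return = 6.62% × (1 − 0.416) = 3.86608%.
1 + r = 1.0386608 / 1.04300 = 0.995840
After-tax real rate = 0.995840 − 1 → -0.416%.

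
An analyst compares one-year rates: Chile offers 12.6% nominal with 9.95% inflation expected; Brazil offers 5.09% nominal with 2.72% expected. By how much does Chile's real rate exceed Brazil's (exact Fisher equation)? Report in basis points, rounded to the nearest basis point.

Chile: (1 + 0.1260)/(1 + 0.0995) − 1 = 2.4102%
Brazil: (1 + 0.0509)/(1 + 0.0272) − 1 = 2.3072%
Differential = 2.4102% − 2.3072% = 0.1029% → 10 basis points.

10 basis points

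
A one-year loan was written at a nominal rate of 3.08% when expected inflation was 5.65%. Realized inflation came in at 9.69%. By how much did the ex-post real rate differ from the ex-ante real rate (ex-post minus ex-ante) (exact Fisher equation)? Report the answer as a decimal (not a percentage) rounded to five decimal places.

-0.03594

Ex-ante: (1 + 0.0308)/(1 + 0.0565) − 1 = -2.43256%
Ex-post: (1 + 0.0308)/(1 + 0.0969) − 1 = -6.02607%
Difference (ex-post − ex-ante) = -3.59351% → -0.03594.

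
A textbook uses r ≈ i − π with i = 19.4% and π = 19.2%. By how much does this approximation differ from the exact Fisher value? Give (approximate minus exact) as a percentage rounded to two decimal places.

0.03%

Approximate: r ≈ 19.400% − 19.200% = 0.2000%
Exact: (1 + 0.1940)/(1 + 0.1920) − 1 = 0.1678%
Error = 0.2000% − 0.1678% = 0.0322% → 0.03%.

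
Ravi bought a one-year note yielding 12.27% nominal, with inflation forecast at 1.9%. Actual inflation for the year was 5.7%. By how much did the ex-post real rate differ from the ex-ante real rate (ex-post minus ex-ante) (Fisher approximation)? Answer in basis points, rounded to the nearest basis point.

Ex-ante: 12.27% − 1.9% = 10.370%
Ex-post: 12.27% − 5.7% = 6.570%
Difference (ex-post − ex-ante) = -3.8000% → -380 basis points.

-380 basis points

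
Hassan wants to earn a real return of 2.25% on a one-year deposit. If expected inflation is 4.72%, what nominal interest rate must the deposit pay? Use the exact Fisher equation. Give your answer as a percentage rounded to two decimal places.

7.08%

(1 + i) = (1 + r)(1 + π) = 1.02250 × 1.04720 = 1.070762
i = 1.070762 − 1, so the required nominal rate is 7.08%.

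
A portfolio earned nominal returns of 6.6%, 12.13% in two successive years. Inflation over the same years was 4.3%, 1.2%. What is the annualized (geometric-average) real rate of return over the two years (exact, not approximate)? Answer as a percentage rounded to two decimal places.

Compound the nominal returns: 1.0660 × 1.1213 = 1.19530580.
Compound inflation: 1.0430 × 1.0120 = 1.05551600.
Deflate: 1.19530580 / 1.05551600 = 1.13243741.
Annualized real rate = 1.13243741^(1/2) − 1 = 6.4160% → 6.42%.

6.42%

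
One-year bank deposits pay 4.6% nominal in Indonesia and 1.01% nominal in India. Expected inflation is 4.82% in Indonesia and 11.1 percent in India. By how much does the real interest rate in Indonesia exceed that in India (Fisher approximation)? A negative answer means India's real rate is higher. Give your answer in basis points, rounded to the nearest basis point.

Indonesia: 4.6% − 4.82% = -0.220%
India: 1.01% − 11.1% = -10.090%
Differential = 9.870% → 987 basis points.

987 basis points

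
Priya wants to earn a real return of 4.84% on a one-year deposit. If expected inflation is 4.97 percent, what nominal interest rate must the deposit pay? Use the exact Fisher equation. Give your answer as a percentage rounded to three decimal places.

10.051%

(1 + i) = (1 + r)(1 + π) = 1.04840 × 1.04970 = 1.10050548
i = 1.10050548 − 1, so the required nominal rate is 10.051%.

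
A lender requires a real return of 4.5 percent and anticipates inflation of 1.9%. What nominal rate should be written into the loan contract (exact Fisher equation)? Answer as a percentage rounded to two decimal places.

(1 + i) = (1 + r)(1 + π) = 1.04500 × 1.01900 = 1.064855
i = 1.064855 − 1, so the required nominal rate is 6.49%.

6.49%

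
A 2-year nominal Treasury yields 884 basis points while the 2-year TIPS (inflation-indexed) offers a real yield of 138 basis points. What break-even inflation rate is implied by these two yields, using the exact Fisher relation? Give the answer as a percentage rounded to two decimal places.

7.36%

(1 + π) = (1 + i)/(1 + r) = 1.08840 / 1.01380 = 1.073585
Break-even inflation = 1.073585 − 1 → 7.36%.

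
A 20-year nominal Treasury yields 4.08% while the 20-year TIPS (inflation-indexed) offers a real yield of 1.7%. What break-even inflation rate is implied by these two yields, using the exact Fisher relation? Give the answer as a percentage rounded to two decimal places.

2.34%

(1 + π) = (1 + i)/(1 + r) = 1.04080 / 1.01700 = 1.023402
Break-even inflation = 1.023402 − 1 → 2.34%.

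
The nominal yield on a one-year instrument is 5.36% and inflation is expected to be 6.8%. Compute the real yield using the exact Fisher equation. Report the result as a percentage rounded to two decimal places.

-1.35%

By the Fisher identity, 1 + r = (1 + i)/(1 + π).
1 + r = 1.05360 / 1.06800 = 0.986517
r = 0.986517 − 1 = -1.3483%, i.e. -1.35%.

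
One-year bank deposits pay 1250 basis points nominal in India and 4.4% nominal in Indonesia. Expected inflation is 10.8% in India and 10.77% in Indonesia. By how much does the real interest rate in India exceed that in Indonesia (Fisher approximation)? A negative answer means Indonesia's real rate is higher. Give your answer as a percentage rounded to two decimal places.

8.07%

India: 12.5% − 10.8% = 1.700%
Indonesia: 4.4% − 10.77% = -6.370%
Differential = 8.070% → 8.07%.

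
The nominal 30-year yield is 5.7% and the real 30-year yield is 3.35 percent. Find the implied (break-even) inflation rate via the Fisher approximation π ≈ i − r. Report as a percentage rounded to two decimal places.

2.35%

π ≈ i − r = 5.7% − 3.35% → 2.35%.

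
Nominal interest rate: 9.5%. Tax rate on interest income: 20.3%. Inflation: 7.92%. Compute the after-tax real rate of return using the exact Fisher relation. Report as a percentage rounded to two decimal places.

After-tax nominal return = 9.5% × (1 − 0.203) = 7.5715%.
1 + r = 1.075715 / 1.07920 = 0.996771
After-tax real rate = 0.996771 − 1 → -0.32%.

-0.32%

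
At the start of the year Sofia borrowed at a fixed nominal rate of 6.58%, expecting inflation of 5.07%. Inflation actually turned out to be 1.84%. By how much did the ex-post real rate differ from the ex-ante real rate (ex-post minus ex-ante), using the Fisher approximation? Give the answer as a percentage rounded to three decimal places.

Ex-ante: 6.58% − 5.07% = 1.510%
Ex-post: 6.58% − 1.84% = 4.740%
Difference (ex-post − ex-ante) = 3.2300% → 3.230%.

3.230%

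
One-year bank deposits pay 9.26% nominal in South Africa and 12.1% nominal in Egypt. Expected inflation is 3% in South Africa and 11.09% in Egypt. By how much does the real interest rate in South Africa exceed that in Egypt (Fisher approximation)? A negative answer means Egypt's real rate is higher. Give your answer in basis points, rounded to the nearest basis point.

525 basis points

South Africa: 9.26% − 3% = 6.260%
Egypt: 12.1% − 11.09% = 1.010%
Differential = 5.250% → 525 basis points.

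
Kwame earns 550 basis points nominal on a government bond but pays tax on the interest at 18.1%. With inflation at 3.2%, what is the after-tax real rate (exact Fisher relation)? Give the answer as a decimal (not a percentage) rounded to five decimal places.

0.01264

After-tax nominal return = 5.5% × (1 − 0.181) = 4.5045%.
1 + r = 1.045045 / 1.03200 = 1.012641
After-tax real rate = 1.012641 − 1 → 0.01264.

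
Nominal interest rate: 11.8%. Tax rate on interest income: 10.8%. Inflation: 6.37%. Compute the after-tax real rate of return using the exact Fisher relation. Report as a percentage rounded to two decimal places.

After-tax nominal return = 11.8% × (1 − 0.108) = 10.5256%.
1 + r = 1.105256 / 1.06370 = 1.039067
After-tax real rate = 1.039067 − 1 → 3.91%.

3.91%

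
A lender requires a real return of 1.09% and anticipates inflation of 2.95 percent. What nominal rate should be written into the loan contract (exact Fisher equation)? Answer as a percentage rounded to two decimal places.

(1 + i) = (1 + r)(1 + π) = 1.01090 × 1.02950 = 1.04072155
i = 1.04072155 − 1, so the required nominal rate is 4.07%.

4.07%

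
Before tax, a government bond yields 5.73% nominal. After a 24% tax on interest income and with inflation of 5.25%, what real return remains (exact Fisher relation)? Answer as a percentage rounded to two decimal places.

-0.85%

After-tax nominal return = 5.73% × (1 − 0.24) = 4.3548%.
1 + r = 1.043548 / 1.05250 = 0.991495
After-tax real rate = 0.991495 − 1 → -0.85%.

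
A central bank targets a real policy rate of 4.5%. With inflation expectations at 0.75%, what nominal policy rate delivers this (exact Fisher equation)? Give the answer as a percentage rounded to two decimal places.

(1 + i) = (1 + r)(1 + π) = 1.04500 × 1.00750 = 1.0528375
i = 1.0528375 − 1, so the required nominal rate is 5.28%.

5.28%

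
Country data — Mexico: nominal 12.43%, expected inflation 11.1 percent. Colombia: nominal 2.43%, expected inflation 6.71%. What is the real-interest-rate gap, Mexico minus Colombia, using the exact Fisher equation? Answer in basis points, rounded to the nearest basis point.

521 basis points

Mexico: (1 + 0.1243)/(1 + 0.1110) − 1 = 1.1971%
Colombia: (1 + 0.0243)/(1 + 0.0671) − 1 = -4.0109%
Differential = 1.1971% − (-4.0109%) = 5.2080% → 521 basis points.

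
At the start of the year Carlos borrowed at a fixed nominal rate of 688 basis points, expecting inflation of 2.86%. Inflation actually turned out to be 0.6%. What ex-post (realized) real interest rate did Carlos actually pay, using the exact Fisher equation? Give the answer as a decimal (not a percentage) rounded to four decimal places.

0.0624

Ex-post: (1 + 0.0688)/(1 + 0.0060) − 1 = 6.2425%
So the realized real rate is 0.0624.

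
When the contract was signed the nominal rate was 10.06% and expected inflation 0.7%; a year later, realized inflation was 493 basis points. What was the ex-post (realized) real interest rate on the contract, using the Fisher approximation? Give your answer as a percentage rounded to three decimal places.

5.130%

Ex-post: 10.06% − 4.93% = 5.130%
So the realized real rate is 5.130%.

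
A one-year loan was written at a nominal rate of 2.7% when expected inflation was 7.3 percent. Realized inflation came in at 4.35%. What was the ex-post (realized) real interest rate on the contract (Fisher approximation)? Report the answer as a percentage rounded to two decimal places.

-1.65%

Ex-post: 2.7% − 4.35% = -1.650%
So the realized real rate is -1.65%.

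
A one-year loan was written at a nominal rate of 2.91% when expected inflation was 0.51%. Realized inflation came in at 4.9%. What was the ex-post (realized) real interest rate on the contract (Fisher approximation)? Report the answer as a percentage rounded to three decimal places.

Ex-post: 2.91% − 4.9% = -1.990%
So the realized real rate is -1.990%.

-1.990%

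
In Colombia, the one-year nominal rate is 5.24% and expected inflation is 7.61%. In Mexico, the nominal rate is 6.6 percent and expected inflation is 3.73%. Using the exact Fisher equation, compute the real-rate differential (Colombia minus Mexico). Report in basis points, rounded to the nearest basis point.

Colombia: (1 + 0.0524)/(1 + 0.0761) − 1 = -2.2024%
Mexico: (1 + 0.0660)/(1 + 0.0373) − 1 = 2.7668%
Differential = -2.2024% − 2.7668% = -4.9692% → -497 basis points.

-497 basis points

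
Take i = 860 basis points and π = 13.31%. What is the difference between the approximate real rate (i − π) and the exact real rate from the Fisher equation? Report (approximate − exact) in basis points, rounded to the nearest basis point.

Approximate: r ≈ 8.600% − 13.310% = -4.7100%
Exact: (1 + 0.0860)/(1 + 0.1331) − 1 = -4.1567%
Error = -4.7100% − (-4.1567%) = -0.5533% → -55 basis points.

-55 basis points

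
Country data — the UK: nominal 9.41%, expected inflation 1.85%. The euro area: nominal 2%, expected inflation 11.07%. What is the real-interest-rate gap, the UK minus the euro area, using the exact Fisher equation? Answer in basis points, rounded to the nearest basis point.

1559 basis points

The UK: (1 + 0.0941)/(1 + 0.0185) − 1 = 7.4227%
The euro area: (1 + 0.0200)/(1 + 0.1107) − 1 = -8.1660%
Differential = 7.4227% − (-8.1660%) = 15.5887% → 1559 basis points.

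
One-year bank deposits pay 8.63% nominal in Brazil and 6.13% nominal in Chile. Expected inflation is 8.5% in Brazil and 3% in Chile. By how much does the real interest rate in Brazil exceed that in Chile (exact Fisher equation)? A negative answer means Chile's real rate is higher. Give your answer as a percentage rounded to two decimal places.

Brazil: (1 + 0.0863)/(1 + 0.0850) − 1 = 0.1198%
Chile: (1 + 0.0613)/(1 + 0.0300) − 1 = 3.0388%
Differential = 0.1198% − 3.0388% = -2.9190% → -2.92%.

-2.92%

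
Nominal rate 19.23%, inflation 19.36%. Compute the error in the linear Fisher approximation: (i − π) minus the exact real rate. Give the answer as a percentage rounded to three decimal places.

-0.021%

Approximate: r ≈ 19.230% − 19.360% = -0.1300%
Exact: (1 + 0.1923)/(1 + 0.1936) − 1 = -0.1089%
Error = -0.1300% − (-0.1089%) = -0.0211% → -0.021%.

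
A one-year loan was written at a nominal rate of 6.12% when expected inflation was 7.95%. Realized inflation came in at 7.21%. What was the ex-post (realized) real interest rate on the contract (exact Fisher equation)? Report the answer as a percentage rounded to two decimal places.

Ex-post: (1 + 0.0612)/(1 + 0.0721) − 1 = -1.0167%
So the realized real rate is -1.02%.

-1.02%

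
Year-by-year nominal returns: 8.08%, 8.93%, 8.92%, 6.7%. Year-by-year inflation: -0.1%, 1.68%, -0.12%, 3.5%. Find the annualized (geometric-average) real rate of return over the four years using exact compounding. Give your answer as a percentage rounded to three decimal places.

Compound the nominal returns: 1.0808 × 1.0893 × 1.0892 × 1.0670 = 1.36824822.
Compound inflation: 0.9990 × 1.0168 × 0.9988 × 1.0350 = 1.05007401.
Deflate: 1.36824822 / 1.05007401 = 1.30300170.
Annualized real rate = 1.30300170^(1/4) − 1 = 6.8406% → 6.841%.

6.841%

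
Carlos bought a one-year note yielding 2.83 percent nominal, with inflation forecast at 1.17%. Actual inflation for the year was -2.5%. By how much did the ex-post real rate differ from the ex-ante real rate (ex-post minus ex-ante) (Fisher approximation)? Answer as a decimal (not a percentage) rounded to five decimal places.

0.03670

Ex-ante: 2.83% − 1.17% = 1.660%
Ex-post: 2.83% − (-2.5%) = 5.330%
Difference (ex-post − ex-ante) = 3.6700% → 0.03670.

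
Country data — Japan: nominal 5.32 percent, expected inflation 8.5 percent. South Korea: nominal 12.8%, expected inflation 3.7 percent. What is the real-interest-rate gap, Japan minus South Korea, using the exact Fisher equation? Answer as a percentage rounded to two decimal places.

-11.71%

Japan: (1 + 0.0532)/(1 + 0.0850) − 1 = -2.9309%
South Korea: (1 + 0.1280)/(1 + 0.0370) − 1 = 8.7753%
Differential = -2.9309% − 8.7753% = -11.7062% → -11.71%.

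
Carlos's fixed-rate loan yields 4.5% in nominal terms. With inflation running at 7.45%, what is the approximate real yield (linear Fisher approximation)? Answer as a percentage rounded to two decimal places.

r ≈ i − π = 4.5% − 7.45% = -2.95%.

-2.95%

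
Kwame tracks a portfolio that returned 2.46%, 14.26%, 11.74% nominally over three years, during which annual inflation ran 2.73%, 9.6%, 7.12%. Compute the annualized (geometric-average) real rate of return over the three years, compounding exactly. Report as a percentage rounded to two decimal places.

2.74%

Nominal growth factor = 1.0246 × 1.1426 × 1.1174 = 1.30814907
Price-level growth factor = 1.0273 × 1.0960 × 1.0712 = 1.20608636
Real growth factor = 1.30814907 / 1.20608636 = 1.08462306
Annualized real rate = 1.08462306^(1/3) − 1 = 2.7447% → 2.74%.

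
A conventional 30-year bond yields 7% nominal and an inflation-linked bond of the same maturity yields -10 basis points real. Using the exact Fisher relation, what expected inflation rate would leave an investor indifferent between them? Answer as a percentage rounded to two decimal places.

(1 + π) = (1 + i)/(1 + r) = 1.07000 / 0.99900 = 1.071071
Break-even inflation = 1.071071 − 1 → 7.11%.

7.11%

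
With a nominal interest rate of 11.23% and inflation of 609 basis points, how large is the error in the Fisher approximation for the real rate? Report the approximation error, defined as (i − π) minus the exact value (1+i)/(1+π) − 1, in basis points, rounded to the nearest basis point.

Approximate: r ≈ 11.230% − 6.090% = 5.1400%
Exact: (1 + 0.1123)/(1 + 0.0609) − 1 = 4.8449%
Error = 5.1400% − 4.8449% = 0.2951% → 30 basis points.

30 basis points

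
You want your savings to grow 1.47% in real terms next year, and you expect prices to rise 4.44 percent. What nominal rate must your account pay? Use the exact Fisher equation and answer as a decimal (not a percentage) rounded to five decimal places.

(1 + i) = (1 + r)(1 + π) = 1.01470 × 1.04440 = 1.05975268
i = 1.05975268 − 1, so the required nominal rate is 0.05975.

0.05975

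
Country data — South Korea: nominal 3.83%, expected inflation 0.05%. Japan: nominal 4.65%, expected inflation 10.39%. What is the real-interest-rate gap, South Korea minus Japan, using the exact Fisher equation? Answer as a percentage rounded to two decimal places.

8.98%

South Korea: (1 + 0.0383)/(1 + 0.0005) − 1 = 3.7781%
Japan: (1 + 0.0465)/(1 + 0.1039) − 1 = -5.1997%
Differential = 3.7781% − (-5.1997%) = 8.9779% → 8.98%.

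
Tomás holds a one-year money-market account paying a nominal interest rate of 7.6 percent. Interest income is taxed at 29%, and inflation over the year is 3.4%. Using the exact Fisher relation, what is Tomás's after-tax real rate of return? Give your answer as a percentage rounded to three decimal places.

1.930%

After-tax nominal return = 7.6% × (1 − 0.29) = 5.3960%.
1 + r = 1.05396 / 1.03400 = 1.019304
After-tax real rate = 1.019304 − 1 → 1.930%.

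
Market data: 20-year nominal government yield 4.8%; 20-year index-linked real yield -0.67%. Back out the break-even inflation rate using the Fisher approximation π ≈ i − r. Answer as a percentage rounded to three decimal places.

π ≈ i − r = 4.8% − (-0.67%) → 5.470%.

5.470%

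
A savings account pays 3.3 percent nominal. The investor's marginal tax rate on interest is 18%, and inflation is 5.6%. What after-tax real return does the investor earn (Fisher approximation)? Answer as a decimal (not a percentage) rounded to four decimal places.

After-tax nominal return = 3.3% × (1 − 0.18) = 2.7060%.
r ≈ 2.7060% − 5.6% → -0.0289.

-0.0289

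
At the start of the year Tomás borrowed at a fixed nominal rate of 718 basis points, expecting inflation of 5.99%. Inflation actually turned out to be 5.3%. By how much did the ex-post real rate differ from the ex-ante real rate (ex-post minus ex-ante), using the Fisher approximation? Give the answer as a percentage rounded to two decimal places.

0.69%

Ex-ante: 7.18% − 5.99% = 1.190%
Ex-post: 7.18% − 5.3% = 1.880%
Difference (ex-post − ex-ante) = 0.6900% → 0.69%.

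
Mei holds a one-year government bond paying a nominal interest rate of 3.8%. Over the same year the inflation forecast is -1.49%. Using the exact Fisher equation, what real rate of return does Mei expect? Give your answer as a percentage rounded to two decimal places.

By the Fisher equation, 1 + r = (1 + i)/(1 + π).
1 + r = 1.03800 / 0.98510 = 1.053700
r = 1.053700 − 1 = 5.3700%, i.e. 5.37%.

5.37%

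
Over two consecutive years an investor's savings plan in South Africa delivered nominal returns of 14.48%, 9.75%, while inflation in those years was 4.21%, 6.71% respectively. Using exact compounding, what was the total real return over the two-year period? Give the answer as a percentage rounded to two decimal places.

12.98%

Nominal growth factor = 1.1448 × 1.0975 = 1.256418
Price-level growth factor = 1.0421 × 1.0671 = 1.112025
Real growth factor = 1.256418 / 1.112025 = 1.129847
Total real return = 1.129847 − 1 → 12.98%.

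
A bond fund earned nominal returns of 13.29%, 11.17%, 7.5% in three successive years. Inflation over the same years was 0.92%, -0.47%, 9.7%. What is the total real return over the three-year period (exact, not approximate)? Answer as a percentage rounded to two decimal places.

Compound the nominal returns: 1.1329 × 1.1117 × 1.0750 = 1.353903.
Compound inflation: 1.0092 × 0.9953 × 1.0970 = 1.101889.
Deflate: 1.353903 / 1.101889 = 1.228711.
Total real return = 1.228711 − 1 → 22.87%.

22.87%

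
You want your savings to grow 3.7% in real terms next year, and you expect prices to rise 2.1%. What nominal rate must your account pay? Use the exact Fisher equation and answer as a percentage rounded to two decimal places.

(1 + i) = (1 + r)(1 + π) = 1.03700 × 1.02100 = 1.058777
i = 1.058777 − 1, so the required nominal rate is 5.88%.

5.88%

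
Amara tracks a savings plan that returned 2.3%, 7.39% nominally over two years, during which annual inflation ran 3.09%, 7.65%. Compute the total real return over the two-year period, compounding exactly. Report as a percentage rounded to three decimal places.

-1.006%

Nominal growth factor = 1.0230 × 1.0739 = 1.098600
Price-level growth factor = 1.0309 × 1.0765 = 1.109764
Real growth factor = 1.098600 / 1.109764 = 0.989940
Total real return = 0.989940 − 1 → -1.006%.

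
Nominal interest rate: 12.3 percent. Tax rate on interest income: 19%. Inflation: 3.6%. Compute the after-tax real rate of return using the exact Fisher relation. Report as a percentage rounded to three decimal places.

After-tax nominal return = 12.3% × (1 − 0.19) = 9.9630%.
1 + r = 1.09963 / 1.03600 = 1.061419
After-tax real rate = 1.061419 − 1 → 6.142%.

6.142%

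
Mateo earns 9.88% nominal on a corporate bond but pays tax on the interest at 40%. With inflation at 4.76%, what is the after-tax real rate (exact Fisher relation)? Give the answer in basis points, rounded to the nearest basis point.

After-tax nominal return = 9.88% × (1 − 0.4) = 5.9280%.
1 + r = 1.05928 / 1.04760 = 1.011149
After-tax real rate = 1.011149 − 1 → 111 basis points.

111 basis points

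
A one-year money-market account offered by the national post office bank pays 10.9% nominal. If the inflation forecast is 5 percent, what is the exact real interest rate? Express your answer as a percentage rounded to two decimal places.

5.62%

By the Fisher identity, 1 + r = (1 + i)/(1 + π).
1 + r = 1.10900 / 1.05000 = 1.056190
r = 1.056190 − 1 = 5.6190%, i.e. 5.62%.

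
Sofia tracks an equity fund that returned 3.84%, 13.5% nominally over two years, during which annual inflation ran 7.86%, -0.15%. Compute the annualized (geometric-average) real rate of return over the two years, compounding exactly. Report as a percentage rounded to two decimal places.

Nominal growth factor = 1.0384 × 1.1350 = 1.17858400
Price-level growth factor = 1.0786 × 0.9985 = 1.07698210
Real growth factor = 1.17858400 / 1.07698210 = 1.09433945
Annualized real rate = 1.09433945^(1/2) − 1 = 4.6107% → 4.61%.

4.61%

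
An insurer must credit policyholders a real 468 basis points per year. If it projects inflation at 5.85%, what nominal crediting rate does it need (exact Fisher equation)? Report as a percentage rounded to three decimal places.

(1 + i) = (1 + r)(1 + π) = 1.04680 × 1.05850 = 1.1080378
i = 1.1080378 − 1, so the required nominal rate is 10.804%.

10.804%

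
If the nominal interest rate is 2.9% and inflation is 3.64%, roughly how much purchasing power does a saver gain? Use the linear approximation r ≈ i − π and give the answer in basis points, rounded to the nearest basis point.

r ≈ i − π = 2.9% − 3.64% = -74 basis points.

-74 basis points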